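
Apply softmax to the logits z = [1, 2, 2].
p = [0.1554, 0.4223, 0.4223]

exp(z) = [2.718, 7.389, 7.389]
Sum = 17.5
p = [0.1554, 0.4223, 0.4223]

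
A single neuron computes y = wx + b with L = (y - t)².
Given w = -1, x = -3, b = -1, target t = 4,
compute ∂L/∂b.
∂L/∂b = -4

y = wx + b = (-1)(-3) + -1 = 2
∂L/∂y = 2(y - t) = 2(2 - 4) = -4
∂y/∂b = 1
∂L/∂b = ∂L/∂y · ∂y/∂b = -4 × 1 = -4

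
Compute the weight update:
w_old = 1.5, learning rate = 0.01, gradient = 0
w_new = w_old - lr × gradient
w_new = 1.5

w_new = w - η·∂L/∂w = 1.5 - 0.01×(0) = 1.5 - (0) = 1.5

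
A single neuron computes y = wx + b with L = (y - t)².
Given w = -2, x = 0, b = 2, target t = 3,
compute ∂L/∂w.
∂L/∂w = 0

y = wx + b = (-2)(0) + 2 = 2
∂L/∂y = 2(y - t) = 2(2 - 3) = -2
∂y/∂w = x = 0
∂L/∂w = ∂L/∂y · ∂y/∂w = -2 × 0 = 0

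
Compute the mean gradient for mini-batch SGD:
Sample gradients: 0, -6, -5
Average gradient = -3.667

Average = (1/3)(0 + -6 + -5) = -11/3 = -3.667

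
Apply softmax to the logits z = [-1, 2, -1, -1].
p = [0.0433, 0.87, 0.0433, 0.0433]

exp(z) = [0.3679, 7.389, 0.3679, 0.3679]
Sum = 8.493
p = [0.0433, 0.87, 0.0433, 0.0433]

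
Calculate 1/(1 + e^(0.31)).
0.4231

sigmoid(-0.31) = 1/(1 + e^(0.31)) = 1/(1 + 1.363) = 0.4231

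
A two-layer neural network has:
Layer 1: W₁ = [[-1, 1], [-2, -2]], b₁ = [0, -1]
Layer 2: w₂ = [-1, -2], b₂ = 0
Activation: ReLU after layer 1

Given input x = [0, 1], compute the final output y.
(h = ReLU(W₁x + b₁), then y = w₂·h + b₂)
y = -1

Layer 1 pre-activation: z₁ = [1, -3]
After ReLU: h = [1, 0]
Layer 2 output: y = -1×1 + -2×0 + 0 = -1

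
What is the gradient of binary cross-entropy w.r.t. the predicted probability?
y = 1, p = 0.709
∂L/∂p = -1.41

∂L/∂p = -y/p + (1-y)/(1-p) = -1/0.709 + 0 = -1.41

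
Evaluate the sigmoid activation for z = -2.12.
0.1072

sigmoid(-2.12) = 1/(1 + e^(2.12)) = 1/(1 + 8.331) = 0.1072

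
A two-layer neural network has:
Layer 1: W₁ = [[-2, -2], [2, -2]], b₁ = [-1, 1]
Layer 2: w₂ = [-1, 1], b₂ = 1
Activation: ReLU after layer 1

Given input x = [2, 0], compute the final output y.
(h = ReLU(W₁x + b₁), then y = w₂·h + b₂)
y = 6

Layer 1 pre-activation: z₁ = [-5, 5]
After ReLU: h = [0, 5]
Layer 2 output: y = -1×0 + 1×5 + 1 = 6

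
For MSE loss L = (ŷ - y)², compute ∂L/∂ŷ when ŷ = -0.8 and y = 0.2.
∂L/∂ŷ = -2.0

∂L/∂ŷ = 2(ŷ - y) = 2(-0.8 - 0.2) = 2(-1.0) = -2.0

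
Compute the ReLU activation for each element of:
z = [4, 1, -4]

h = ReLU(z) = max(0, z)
h = [4, 1, 0]

ReLU applied element-wise: max(0,4)=4, max(0,1)=1, max(0,-4)=0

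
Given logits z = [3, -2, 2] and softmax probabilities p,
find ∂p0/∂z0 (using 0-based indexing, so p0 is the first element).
∂p0/∂z0 = 0.1983

p = softmax(z) = [0.7275, 0.004902, 0.2676]
p0 = 0.7275

∂p0/∂z0 = p0(1 - p0) = 0.7275 × (1 - 0.7275) = 0.1983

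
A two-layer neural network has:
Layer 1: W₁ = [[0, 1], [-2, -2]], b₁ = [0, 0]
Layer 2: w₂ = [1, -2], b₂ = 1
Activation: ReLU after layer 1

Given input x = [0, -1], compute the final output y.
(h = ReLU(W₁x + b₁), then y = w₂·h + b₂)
y = -3

Layer 1 pre-activation: z₁ = [-1, 2]
After ReLU: h = [0, 2]
Layer 2 output: y = 1×0 + -2×2 + 1 = -3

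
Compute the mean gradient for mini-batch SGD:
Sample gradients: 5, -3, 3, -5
Average gradient = 0

Average = (1/4)(5 + -3 + 3 + -5) = 0/4 = 0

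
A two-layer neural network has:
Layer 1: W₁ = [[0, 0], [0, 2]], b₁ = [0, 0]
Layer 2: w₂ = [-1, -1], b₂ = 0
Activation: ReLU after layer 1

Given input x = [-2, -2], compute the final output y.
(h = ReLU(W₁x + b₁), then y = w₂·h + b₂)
y = 0

Layer 1 pre-activation: z₁ = [0, -4]
After ReLU: h = [0, 0]
Layer 2 output: y = -1×0 + -1×0 + 0 = 0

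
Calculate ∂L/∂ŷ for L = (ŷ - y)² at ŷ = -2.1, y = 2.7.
∂L/∂ŷ = -9.6

∂L/∂ŷ = 2(ŷ - y) = 2(-2.1 - 2.7) = 2(-4.8) = -9.6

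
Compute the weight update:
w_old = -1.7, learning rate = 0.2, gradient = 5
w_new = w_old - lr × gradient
w_new = -2.7

w_new = w - η·∂L/∂w = -1.7 - 0.2×(5) = -1.7 - (1) = -2.7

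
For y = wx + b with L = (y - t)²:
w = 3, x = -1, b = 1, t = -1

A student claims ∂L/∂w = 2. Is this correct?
Correct

y = (3)(-1) + 1 = -2
∂L/∂y = 2(y - t) = 2(-2 - -1) = -2
∂y/∂w = x = -1
∂L/∂w = -2 × -1 = 2

Claimed value: 2
Correct: The correct gradient is 2.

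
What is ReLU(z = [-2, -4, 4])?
h = [0, 0, 4]

ReLU applied element-wise: max(0,-2)=0, max(0,-4)=0, max(0,4)=4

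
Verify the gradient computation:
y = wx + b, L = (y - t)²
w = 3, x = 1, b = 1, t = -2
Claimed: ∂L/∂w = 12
Correct

y = (3)(1) + 1 = 4
∂L/∂y = 2(y - t) = 2(4 - -2) = 12
∂y/∂w = x = 1
∂L/∂w = 12 × 1 = 12

Claimed value: 12
Correct: The correct gradient is 12.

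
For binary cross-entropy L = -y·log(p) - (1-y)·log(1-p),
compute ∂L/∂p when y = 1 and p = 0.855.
∂L/∂p = -1.17

∂L/∂p = -y/p + (1-y)/(1-p) = -1/0.855 + 0 = -1.17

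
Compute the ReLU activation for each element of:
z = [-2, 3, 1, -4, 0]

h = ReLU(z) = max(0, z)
h = [0, 3, 1, 0, 0]

ReLU applied element-wise: max(0,-2)=0, max(0,3)=3, max(0,1)=1, max(0,-4)=0, max(0,0)=0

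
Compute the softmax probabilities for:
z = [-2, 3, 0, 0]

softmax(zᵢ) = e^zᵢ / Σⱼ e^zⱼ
p = [0.0061, 0.9039, 0.045, 0.045]

exp(z) = [0.1353, 20.09, 1, 1]
Sum = 22.22
p = [0.0061, 0.9039, 0.045, 0.045]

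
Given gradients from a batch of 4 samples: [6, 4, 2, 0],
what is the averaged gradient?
Average gradient = 3

Average = (1/4)(6 + 4 + 2 + 0) = 12/4 = 3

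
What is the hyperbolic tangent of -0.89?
-0.7114

tanh(-0.89) = (e^(-0.89) - e^(0.89))/(e^(-0.89) + e^(0.89)) = -0.7114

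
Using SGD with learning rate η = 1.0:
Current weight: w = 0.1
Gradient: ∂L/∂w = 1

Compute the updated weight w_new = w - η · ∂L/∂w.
w_new = -0.9

w_new = w - η·∂L/∂w = 0.1 - 1.0×(1) = 0.1 - (1) = -0.9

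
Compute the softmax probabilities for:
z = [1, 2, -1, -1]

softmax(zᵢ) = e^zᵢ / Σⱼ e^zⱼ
p = [0.2507, 0.6815, 0.0339, 0.0339]

exp(z) = [2.718, 7.389, 0.3679, 0.3679]
Sum = 10.84
p = [0.2507, 0.6815, 0.0339, 0.0339]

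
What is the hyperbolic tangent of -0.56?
-0.508

tanh(-0.56) = (e^(-0.56) - e^(0.56))/(e^(-0.56) + e^(0.56)) = -0.508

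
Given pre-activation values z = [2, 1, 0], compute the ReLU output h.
h = [2, 1, 0]

ReLU applied element-wise: max(0,2)=2, max(0,1)=1, max(0,0)=0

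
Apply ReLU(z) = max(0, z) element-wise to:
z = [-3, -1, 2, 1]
h = [0, 0, 2, 1]

ReLU applied element-wise: max(0,-3)=0, max(0,-1)=0, max(0,2)=2, max(0,1)=1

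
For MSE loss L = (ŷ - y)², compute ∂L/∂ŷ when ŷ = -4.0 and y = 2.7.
∂L/∂ŷ = -13.4

∂L/∂ŷ = 2(ŷ - y) = 2(-4.0 - 2.7) = 2(-6.7) = -13.4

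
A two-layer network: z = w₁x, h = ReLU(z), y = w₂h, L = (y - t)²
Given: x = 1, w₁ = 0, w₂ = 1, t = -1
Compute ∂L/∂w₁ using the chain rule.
∂L/∂w₁ = 0

Forward pass:
z = w₁x = 0×1 = 0
h = ReLU(0) = 0
y = w₂h = 1×0 = 0

Backward pass:
∂L/∂y = 2(y - t) = 2(0 - -1) = 2
∂y/∂h = w₂ = 1
∂h/∂z = 0 (ReLU derivative)
∂z/∂w₁ = x = 1

∂L/∂w₁ = 2 × 1 × 0 × 1 = 0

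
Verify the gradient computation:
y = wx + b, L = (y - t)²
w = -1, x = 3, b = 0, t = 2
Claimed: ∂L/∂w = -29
Incorrect

y = (-1)(3) + 0 = -3
∂L/∂y = 2(y - t) = 2(-3 - 2) = -10
∂y/∂w = x = 3
∂L/∂w = -10 × 3 = -30

Claimed value: -29
Incorrect: The correct gradient is -30.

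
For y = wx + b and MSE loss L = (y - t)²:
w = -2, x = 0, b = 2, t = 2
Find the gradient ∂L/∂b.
∂L/∂b = 0

y = wx + b = (-2)(0) + 2 = 2
∂L/∂y = 2(y - t) = 2(2 - 2) = 0
∂y/∂b = 1
∂L/∂b = ∂L/∂y · ∂y/∂b = 0 × 1 = 0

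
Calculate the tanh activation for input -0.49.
-0.4542

tanh(-0.49) = (e^(-0.49) - e^(0.49))/(e^(-0.49) + e^(0.49)) = -0.4542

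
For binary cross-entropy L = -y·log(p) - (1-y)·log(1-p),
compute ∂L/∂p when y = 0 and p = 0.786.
∂L/∂p = 4.673

∂L/∂p = -y/p + (1-y)/(1-p) = 0 + 1/0.214 = 4.673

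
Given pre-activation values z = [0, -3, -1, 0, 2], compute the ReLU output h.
h = [0, 0, 0, 0, 2]

ReLU applied element-wise: max(0,0)=0, max(0,-3)=0, max(0,-1)=0, max(0,0)=0, max(0,2)=2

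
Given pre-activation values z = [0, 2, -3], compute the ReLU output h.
h = [0, 2, 0]

ReLU applied element-wise: max(0,0)=0, max(0,2)=2, max(0,-3)=0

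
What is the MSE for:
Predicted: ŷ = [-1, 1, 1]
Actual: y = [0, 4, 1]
MSE = 3.333

MSE = (1/3)((-1-0)² + (1-4)² + (1-1)²) = (1/3)(1 + 9 + 0) = 3.333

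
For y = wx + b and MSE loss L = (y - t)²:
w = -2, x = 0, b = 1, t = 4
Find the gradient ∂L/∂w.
∂L/∂w = 0

y = wx + b = (-2)(0) + 1 = 1
∂L/∂y = 2(y - t) = 2(1 - 4) = -6
∂y/∂w = x = 0
∂L/∂w = ∂L/∂y · ∂y/∂w = -6 × 0 = 0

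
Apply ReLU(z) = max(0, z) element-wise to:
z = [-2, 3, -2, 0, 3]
h = [0, 3, 0, 0, 3]

ReLU applied element-wise: max(0,-2)=0, max(0,3)=3, max(0,-2)=0, max(0,0)=0, max(0,3)=3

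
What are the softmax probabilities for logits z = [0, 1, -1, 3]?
p = [0.0414, 0.1125, 0.0152, 0.831]

exp(z) = [1, 2.718, 0.3679, 20.09]
Sum = 24.17
p = [0.0414, 0.1125, 0.0152, 0.831]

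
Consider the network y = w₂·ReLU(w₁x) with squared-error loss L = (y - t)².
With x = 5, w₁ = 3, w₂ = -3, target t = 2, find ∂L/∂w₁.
∂L/∂w₁ = 1410

Forward pass:
z = w₁x = 3×5 = 15
h = ReLU(15) = 15
y = w₂h = -3×15 = -45

Backward pass:
∂L/∂y = 2(y - t) = 2(-45 - 2) = -94
∂y/∂h = w₂ = -3
∂h/∂z = 1 (ReLU derivative)
∂z/∂w₁ = x = 5

∂L/∂w₁ = -94 × -3 × 1 × 5 = 1410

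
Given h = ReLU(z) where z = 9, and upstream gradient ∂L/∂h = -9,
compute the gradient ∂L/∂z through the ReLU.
∂L/∂z = -9

h = ReLU(9) = 9
Since z > 0: ∂h/∂z = 1
∂L/∂z = ∂L/∂h · ∂h/∂z = -9 × 1 = -9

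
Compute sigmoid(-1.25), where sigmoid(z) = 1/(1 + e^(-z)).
0.2227

sigmoid(-1.25) = 1/(1 + e^(1.25)) = 1/(1 + 3.49) = 0.2227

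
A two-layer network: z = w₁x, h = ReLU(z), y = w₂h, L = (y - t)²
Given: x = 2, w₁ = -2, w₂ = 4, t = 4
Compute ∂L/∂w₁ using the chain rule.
∂L/∂w₁ = 0

Forward pass:
z = w₁x = -2×2 = -4
h = ReLU(-4) = 0
y = w₂h = 4×0 = 0

Backward pass:
∂L/∂y = 2(y - t) = 2(0 - 4) = -8
∂y/∂h = w₂ = 4
∂h/∂z = 0 (ReLU derivative)
∂z/∂w₁ = x = 2

∂L/∂w₁ = -8 × 4 × 0 × 2 = 0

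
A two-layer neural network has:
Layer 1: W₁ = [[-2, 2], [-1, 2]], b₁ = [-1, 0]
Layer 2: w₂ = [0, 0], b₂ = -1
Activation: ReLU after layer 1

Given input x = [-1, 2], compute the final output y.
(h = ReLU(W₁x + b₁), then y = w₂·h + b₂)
y = -1

Layer 1 pre-activation: z₁ = [5, 5]
After ReLU: h = [5, 5]
Layer 2 output: y = 0×5 + 0×5 + -1 = -1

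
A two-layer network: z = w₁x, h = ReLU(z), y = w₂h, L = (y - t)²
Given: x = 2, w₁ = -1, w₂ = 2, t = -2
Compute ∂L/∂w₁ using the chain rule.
∂L/∂w₁ = 0

Forward pass:
z = w₁x = -1×2 = -2
h = ReLU(-2) = 0
y = w₂h = 2×0 = 0

Backward pass:
∂L/∂y = 2(y - t) = 2(0 - -2) = 4
∂y/∂h = w₂ = 2
∂h/∂z = 0 (ReLU derivative)
∂z/∂w₁ = x = 2

∂L/∂w₁ = 4 × 2 × 0 × 2 = 0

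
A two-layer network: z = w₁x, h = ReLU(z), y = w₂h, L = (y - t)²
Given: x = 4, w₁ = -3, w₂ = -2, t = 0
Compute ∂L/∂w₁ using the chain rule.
∂L/∂w₁ = 0

Forward pass:
z = w₁x = -3×4 = -12
h = ReLU(-12) = 0
y = w₂h = -2×0 = 0

Backward pass:
∂L/∂y = 2(y - t) = 2(0 - 0) = 0
∂y/∂h = w₂ = -2
∂h/∂z = 0 (ReLU derivative)
∂z/∂w₁ = x = 4

∂L/∂w₁ = 0 × -2 × 0 × 4 = 0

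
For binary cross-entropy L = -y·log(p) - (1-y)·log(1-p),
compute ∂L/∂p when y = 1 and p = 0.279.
∂L/∂p = -3.584

∂L/∂p = -y/p + (1-y)/(1-p) = -1/0.279 + 0 = -3.584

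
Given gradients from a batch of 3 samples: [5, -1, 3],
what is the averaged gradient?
Average gradient = 2.333

Average = (1/3)(5 + -1 + 3) = 7/3 = 2.333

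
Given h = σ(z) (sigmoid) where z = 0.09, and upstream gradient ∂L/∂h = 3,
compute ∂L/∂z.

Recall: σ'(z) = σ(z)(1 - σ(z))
∂L/∂z = 0.7485

σ(0.09) = 0.5225
σ'(0.09) = σ(0.09)(1 - σ(0.09)) = 0.5225 × 0.4775 = 0.2495
∂L/∂z = ∂L/∂h · σ'(z) = 3 × 0.2495 = 0.7485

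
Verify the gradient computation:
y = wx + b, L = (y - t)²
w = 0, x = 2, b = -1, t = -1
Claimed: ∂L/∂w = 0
Correct

y = (0)(2) + -1 = -1
∂L/∂y = 2(y - t) = 2(-1 - -1) = 0
∂y/∂w = x = 2
∂L/∂w = 0 × 2 = 0

Claimed value: 0
Correct: The correct gradient is 0.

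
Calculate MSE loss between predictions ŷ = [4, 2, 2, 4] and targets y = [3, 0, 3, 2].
MSE = 2.5

MSE = (1/4)((4-3)² + (2-0)² + (2-3)² + (4-2)²) = (1/4)(1 + 4 + 1 + 4) = 2.5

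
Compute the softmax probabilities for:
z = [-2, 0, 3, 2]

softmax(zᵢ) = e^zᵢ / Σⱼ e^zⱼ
p = [0.0047, 0.035, 0.702, 0.2583]

exp(z) = [0.1353, 1, 20.09, 7.389]
Sum = 28.61
p = [0.0047, 0.035, 0.702, 0.2583]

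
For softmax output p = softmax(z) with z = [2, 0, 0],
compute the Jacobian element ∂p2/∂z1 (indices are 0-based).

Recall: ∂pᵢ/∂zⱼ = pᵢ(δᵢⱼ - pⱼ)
∂p2/∂z1 = -0.01134

p = softmax(z) = [0.787, 0.1065, 0.1065]
p2 = 0.1065, p1 = 0.1065

∂p2/∂z1 = -p2 × p1 = -0.1065 × 0.1065 = -0.01134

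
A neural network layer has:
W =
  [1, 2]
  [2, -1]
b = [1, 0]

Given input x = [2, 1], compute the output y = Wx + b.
y = [5, 3]

Wx = [1×2 + 2×1, 2×2 + -1×1]
   = [4, 3]
y = Wx + b = [4 + 1, 3 + 0] = [5, 3]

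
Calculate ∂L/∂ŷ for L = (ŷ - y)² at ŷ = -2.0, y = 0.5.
∂L/∂ŷ = -5.0

∂L/∂ŷ = 2(ŷ - y) = 2(-2.0 - 0.5) = 2(-2.5) = -5.0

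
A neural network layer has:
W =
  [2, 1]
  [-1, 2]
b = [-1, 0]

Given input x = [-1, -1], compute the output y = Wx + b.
y = [-4, -1]

Wx = [2×-1 + 1×-1, -1×-1 + 2×-1]
   = [-3, -1]
y = Wx + b = [-3 + -1, -1 + 0] = [-4, -1]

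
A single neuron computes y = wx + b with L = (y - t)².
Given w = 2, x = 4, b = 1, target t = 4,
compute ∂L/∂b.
∂L/∂b = 10

y = wx + b = (2)(4) + 1 = 9
∂L/∂y = 2(y - t) = 2(9 - 4) = 10
∂y/∂b = 1
∂L/∂b = ∂L/∂y · ∂y/∂b = 10 × 1 = 10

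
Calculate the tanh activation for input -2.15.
-0.9732

tanh(-2.15) = (e^(-2.15) - e^(2.15))/(e^(-2.15) + e^(2.15)) = -0.9732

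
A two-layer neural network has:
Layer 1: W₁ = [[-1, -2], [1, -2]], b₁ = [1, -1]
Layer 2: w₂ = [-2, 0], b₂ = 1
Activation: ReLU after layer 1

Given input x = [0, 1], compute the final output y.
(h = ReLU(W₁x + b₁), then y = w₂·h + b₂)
y = 1

Layer 1 pre-activation: z₁ = [-1, -3]
After ReLU: h = [0, 0]
Layer 2 output: y = -2×0 + 0×0 + 1 = 1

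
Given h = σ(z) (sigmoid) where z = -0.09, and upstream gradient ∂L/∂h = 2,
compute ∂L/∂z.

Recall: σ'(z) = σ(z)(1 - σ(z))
∂L/∂z = 0.499

σ(-0.09) = 0.4775
σ'(-0.09) = σ(-0.09)(1 - σ(-0.09)) = 0.4775 × 0.5225 = 0.2495
∂L/∂z = ∂L/∂h · σ'(z) = 2 × 0.2495 = 0.499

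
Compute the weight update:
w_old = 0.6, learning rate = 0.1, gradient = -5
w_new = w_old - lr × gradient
w_new = 1.1

w_new = w - η·∂L/∂w = 0.6 - 0.1×(-5) = 0.6 - (-0.5) = 1.1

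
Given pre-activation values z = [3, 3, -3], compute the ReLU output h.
h = [3, 3, 0]

ReLU applied element-wise: max(0,3)=3, max(0,3)=3, max(0,-3)=0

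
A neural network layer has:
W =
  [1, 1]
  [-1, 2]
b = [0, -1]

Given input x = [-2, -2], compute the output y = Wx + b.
y = [-4, -3]

Wx = [1×-2 + 1×-2, -1×-2 + 2×-2]
   = [-4, -2]
y = Wx + b = [-4 + 0, -2 + -1] = [-4, -3]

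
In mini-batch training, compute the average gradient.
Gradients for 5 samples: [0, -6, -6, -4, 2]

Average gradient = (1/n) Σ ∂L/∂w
Average gradient = -2.8

Average = (1/5)(0 + -6 + -6 + -4 + 2) = -14/5 = -2.8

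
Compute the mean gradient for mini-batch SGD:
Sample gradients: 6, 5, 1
Average gradient = 4

Average = (1/3)(6 + 5 + 1) = 12/3 = 4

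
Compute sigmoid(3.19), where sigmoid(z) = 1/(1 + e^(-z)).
0.9605

sigmoid(3.19) = 1/(1 + e^(-3.19)) = 1/(1 + 0.04117) = 0.9605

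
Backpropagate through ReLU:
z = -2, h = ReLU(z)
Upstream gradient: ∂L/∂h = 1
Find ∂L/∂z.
∂L/∂z = 0

h = ReLU(-2) = 0
Since z < 0: ∂h/∂z = 0
∂L/∂z = ∂L/∂h · ∂h/∂z = 1 × 0 = 0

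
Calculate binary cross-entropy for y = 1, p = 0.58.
L = 0.5447

L = -1·log(0.58) - 0·log(0.42) = -log(0.58) = 0.5447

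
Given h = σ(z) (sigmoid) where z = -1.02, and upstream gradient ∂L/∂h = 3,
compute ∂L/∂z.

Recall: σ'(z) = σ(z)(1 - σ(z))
∂L/∂z = 0.5844

σ(-1.02) = 0.265
σ'(-1.02) = σ(-1.02)(1 - σ(-1.02)) = 0.265 × 0.735 = 0.1948
∂L/∂z = ∂L/∂h · σ'(z) = 3 × 0.1948 = 0.5844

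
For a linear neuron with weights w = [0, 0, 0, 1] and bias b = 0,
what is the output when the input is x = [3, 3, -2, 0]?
y = 0

y = (0)(3) + (0)(3) + (0)(-2) + (1)(0) + 0 = 0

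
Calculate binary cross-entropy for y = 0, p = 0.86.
L = 1.966

L = -0·log(0.86) - 1·log(0.14) = -log(0.14) = 1.966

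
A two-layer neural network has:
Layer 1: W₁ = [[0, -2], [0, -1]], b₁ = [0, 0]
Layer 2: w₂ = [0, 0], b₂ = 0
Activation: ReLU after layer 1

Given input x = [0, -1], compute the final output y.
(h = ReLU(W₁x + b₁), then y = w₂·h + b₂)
y = 0

Layer 1 pre-activation: z₁ = [2, 1]
After ReLU: h = [2, 1]
Layer 2 output: y = 0×2 + 0×1 + 0 = 0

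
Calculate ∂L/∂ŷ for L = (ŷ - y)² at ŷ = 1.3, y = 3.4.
∂L/∂ŷ = -4.2

∂L/∂ŷ = 2(ŷ - y) = 2(1.3 - 3.4) = 2(-2.1) = -4.2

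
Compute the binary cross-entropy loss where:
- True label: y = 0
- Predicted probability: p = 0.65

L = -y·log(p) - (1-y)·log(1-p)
L = 1.05

L = -0·log(0.65) - 1·log(0.35) = -log(0.35) = 1.05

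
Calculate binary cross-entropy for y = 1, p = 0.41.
L = 0.8916

L = -1·log(0.41) - 0·log(0.59) = -log(0.41) = 0.8916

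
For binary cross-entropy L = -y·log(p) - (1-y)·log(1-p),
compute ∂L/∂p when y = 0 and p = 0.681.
∂L/∂p = 3.135

∂L/∂p = -y/p + (1-y)/(1-p) = 0 + 1/0.319 = 3.135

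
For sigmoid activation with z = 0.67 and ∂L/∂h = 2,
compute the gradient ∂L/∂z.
∂L/∂z = 0.4478

σ(0.67) = 0.6615
σ'(0.67) = σ(0.67)(1 - σ(0.67)) = 0.6615 × 0.3385 = 0.2239
∂L/∂z = ∂L/∂h · σ'(z) = 2 × 0.2239 = 0.4478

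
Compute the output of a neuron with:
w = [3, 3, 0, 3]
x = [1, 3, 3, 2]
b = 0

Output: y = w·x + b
y = 18

y = (3)(1) + (3)(3) + (0)(3) + (3)(2) + 0 = 18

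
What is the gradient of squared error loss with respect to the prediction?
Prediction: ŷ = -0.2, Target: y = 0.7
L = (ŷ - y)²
∂L/∂ŷ = -1.8

∂L/∂ŷ = 2(ŷ - y) = 2(-0.2 - 0.7) = 2(-0.9) = -1.8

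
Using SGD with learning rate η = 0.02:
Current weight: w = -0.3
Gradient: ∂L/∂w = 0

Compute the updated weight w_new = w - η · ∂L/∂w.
w_new = -0.3

w_new = w - η·∂L/∂w = -0.3 - 0.02×(0) = -0.3 - (0) = -0.3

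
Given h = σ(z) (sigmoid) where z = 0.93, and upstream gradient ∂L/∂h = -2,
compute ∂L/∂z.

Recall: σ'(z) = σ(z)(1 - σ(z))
∂L/∂z = -0.4058

σ(0.93) = 0.7171
σ'(0.93) = σ(0.93)(1 - σ(0.93)) = 0.7171 × 0.2829 = 0.2029
∂L/∂z = ∂L/∂h · σ'(z) = -2 × 0.2029 = -0.4058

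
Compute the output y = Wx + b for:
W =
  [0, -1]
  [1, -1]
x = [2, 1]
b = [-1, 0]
y = [-2, 1]

Wx = [0×2 + -1×1, 1×2 + -1×1]
   = [-1, 1]
y = Wx + b = [-1 + -1, 1 + 0] = [-2, 1]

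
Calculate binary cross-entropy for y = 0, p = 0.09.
L = 0.09431

L = -0·log(0.09) - 1·log(0.91) = -log(0.91) = 0.09431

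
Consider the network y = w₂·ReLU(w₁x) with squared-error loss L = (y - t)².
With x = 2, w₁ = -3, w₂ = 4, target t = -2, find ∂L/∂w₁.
∂L/∂w₁ = 0

Forward pass:
z = w₁x = -3×2 = -6
h = ReLU(-6) = 0
y = w₂h = 4×0 = 0

Backward pass:
∂L/∂y = 2(y - t) = 2(0 - -2) = 4
∂y/∂h = w₂ = 4
∂h/∂z = 0 (ReLU derivative)
∂z/∂w₁ = x = 2

∂L/∂w₁ = 4 × 4 × 0 × 2 = 0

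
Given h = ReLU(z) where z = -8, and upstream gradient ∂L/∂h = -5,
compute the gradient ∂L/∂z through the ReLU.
∂L/∂z = 0

h = ReLU(-8) = 0
Since z < 0: ∂h/∂z = 0
∂L/∂z = ∂L/∂h · ∂h/∂z = -5 × 0 = 0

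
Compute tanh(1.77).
0.9436

tanh(1.77) = (e^(1.77) - e^(-1.77))/(e^(1.77) + e^(-1.77)) = 0.9436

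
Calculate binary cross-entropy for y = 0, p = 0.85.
L = 1.897

L = -0·log(0.85) - 1·log(0.15) = -log(0.15) = 1.897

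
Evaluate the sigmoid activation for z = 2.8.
0.9427

sigmoid(2.8) = 1/(1 + e^(-2.8)) = 1/(1 + 0.06081) = 0.9427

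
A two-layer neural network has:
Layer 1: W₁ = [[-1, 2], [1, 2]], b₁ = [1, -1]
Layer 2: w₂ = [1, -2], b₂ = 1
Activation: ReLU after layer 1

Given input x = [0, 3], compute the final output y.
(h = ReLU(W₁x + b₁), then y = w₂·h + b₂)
y = -2

Layer 1 pre-activation: z₁ = [7, 5]
After ReLU: h = [7, 5]
Layer 2 output: y = 1×7 + -2×5 + 1 = -2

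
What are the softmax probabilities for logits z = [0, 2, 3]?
p = [0.0351, 0.2595, 0.7054]

exp(z) = [1, 7.389, 20.09]
Sum = 28.47
p = [0.0351, 0.2595, 0.7054]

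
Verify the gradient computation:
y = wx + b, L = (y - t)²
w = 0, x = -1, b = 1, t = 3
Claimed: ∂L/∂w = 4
Correct

y = (0)(-1) + 1 = 1
∂L/∂y = 2(y - t) = 2(1 - 3) = -4
∂y/∂w = x = -1
∂L/∂w = -4 × -1 = 4

Claimed value: 4
Correct: The correct gradient is 4.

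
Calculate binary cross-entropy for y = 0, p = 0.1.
L = 0.1054

L = -0·log(0.1) - 1·log(0.9) = -log(0.9) = 0.1054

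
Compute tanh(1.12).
0.8076

tanh(1.12) = (e^(1.12) - e^(-1.12))/(e^(1.12) + e^(-1.12)) = 0.8076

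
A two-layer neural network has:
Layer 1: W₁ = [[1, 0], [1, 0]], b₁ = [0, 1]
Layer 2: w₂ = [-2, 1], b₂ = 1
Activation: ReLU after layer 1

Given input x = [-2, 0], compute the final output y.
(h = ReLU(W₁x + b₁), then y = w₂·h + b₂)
y = 1

Layer 1 pre-activation: z₁ = [-2, -1]
After ReLU: h = [0, 0]
Layer 2 output: y = -2×0 + 1×0 + 1 = 1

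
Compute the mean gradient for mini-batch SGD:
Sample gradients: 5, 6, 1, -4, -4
Average gradient = 0.8

Average = (1/5)(5 + 6 + 1 + -4 + -4) = 4/5 = 0.8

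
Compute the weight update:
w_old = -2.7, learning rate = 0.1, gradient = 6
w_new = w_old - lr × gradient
w_new = -3.3

w_new = w - η·∂L/∂w = -2.7 - 0.1×(6) = -2.7 - (0.6) = -3.3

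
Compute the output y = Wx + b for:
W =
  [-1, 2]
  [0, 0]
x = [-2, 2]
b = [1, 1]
y = [7, 1]

Wx = [-1×-2 + 2×2, 0×-2 + 0×2]
   = [6, 0]
y = Wx + b = [6 + 1, 0 + 1] = [7, 1]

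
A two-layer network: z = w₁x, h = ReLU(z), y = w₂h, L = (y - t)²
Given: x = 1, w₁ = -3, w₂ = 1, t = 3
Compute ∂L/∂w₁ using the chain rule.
∂L/∂w₁ = 0

Forward pass:
z = w₁x = -3×1 = -3
h = ReLU(-3) = 0
y = w₂h = 1×0 = 0

Backward pass:
∂L/∂y = 2(y - t) = 2(0 - 3) = -6
∂y/∂h = w₂ = 1
∂h/∂z = 0 (ReLU derivative)
∂z/∂w₁ = x = 1

∂L/∂w₁ = -6 × 1 × 0 × 1 = 0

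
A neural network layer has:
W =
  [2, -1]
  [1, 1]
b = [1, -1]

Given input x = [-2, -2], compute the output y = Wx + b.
y = [-1, -5]

Wx = [2×-2 + -1×-2, 1×-2 + 1×-2]
   = [-2, -4]
y = Wx + b = [-2 + 1, -4 + -1] = [-1, -5]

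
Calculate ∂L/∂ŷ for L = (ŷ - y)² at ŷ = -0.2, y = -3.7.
∂L/∂ŷ = 7.0

∂L/∂ŷ = 2(ŷ - y) = 2(-0.2 - -3.7) = 2(3.5) = 7.0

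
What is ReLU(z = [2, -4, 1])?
h = [2, 0, 1]

ReLU applied element-wise: max(0,2)=2, max(0,-4)=0, max(0,1)=1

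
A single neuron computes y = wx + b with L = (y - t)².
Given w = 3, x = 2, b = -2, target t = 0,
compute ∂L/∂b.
∂L/∂b = 8

y = wx + b = (3)(2) + -2 = 4
∂L/∂y = 2(y - t) = 2(4 - 0) = 8
∂y/∂b = 1
∂L/∂b = ∂L/∂y · ∂y/∂b = 8 × 1 = 8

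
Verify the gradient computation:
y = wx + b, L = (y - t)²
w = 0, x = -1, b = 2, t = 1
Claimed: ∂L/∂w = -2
Correct

y = (0)(-1) + 2 = 2
∂L/∂y = 2(y - t) = 2(2 - 1) = 2
∂y/∂w = x = -1
∂L/∂w = 2 × -1 = -2

Claimed value: -2
Correct: The correct gradient is -2.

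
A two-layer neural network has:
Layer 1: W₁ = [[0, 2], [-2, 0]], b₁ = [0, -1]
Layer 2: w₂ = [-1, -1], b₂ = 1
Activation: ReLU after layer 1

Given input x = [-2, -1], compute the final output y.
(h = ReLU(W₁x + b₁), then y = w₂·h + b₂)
y = -2

Layer 1 pre-activation: z₁ = [-2, 3]
After ReLU: h = [0, 3]
Layer 2 output: y = -1×0 + -1×3 + 1 = -2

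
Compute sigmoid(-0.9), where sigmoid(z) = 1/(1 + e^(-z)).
0.2891

sigmoid(-0.9) = 1/(1 + e^(0.9)) = 1/(1 + 2.46) = 0.2891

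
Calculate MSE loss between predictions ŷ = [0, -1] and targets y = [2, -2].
MSE = 2.5

MSE = (1/2)((0-2)² + (-1--2)²) = (1/2)(4 + 1) = 2.5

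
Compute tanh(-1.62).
-0.9246

tanh(-1.62) = (e^(-1.62) - e^(1.62))/(e^(-1.62) + e^(1.62)) = -0.9246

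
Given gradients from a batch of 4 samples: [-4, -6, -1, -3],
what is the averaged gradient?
Average gradient = -3.5

Average = (1/4)(-4 + -6 + -1 + -3) = -14/4 = -3.5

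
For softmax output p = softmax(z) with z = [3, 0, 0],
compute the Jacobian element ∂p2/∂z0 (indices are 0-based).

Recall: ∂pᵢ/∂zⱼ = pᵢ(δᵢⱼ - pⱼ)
∂p2/∂z0 = -0.04118

p = softmax(z) = [0.9094, 0.04528, 0.04528]
p2 = 0.04528, p0 = 0.9094

∂p2/∂z0 = -p2 × p0 = -0.04528 × 0.9094 = -0.04118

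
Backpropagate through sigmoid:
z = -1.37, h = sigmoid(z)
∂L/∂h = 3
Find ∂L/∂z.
∂L/∂z = 0.4847

σ(-1.37) = 0.2026
σ'(-1.37) = σ(-1.37)(1 - σ(-1.37)) = 0.2026 × 0.7974 = 0.1616
∂L/∂z = ∂L/∂h · σ'(z) = 3 × 0.1616 = 0.4847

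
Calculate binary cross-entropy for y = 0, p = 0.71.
L = 1.238

L = -0·log(0.71) - 1·log(0.29) = -log(0.29) = 1.238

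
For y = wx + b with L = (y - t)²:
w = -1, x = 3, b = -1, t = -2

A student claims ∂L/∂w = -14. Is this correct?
Incorrect

y = (-1)(3) + -1 = -4
∂L/∂y = 2(y - t) = 2(-4 - -2) = -4
∂y/∂w = x = 3
∂L/∂w = -4 × 3 = -12

Claimed value: -14
Incorrect: The correct gradient is -12.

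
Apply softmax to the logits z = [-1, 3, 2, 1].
p = [0.012, 0.6572, 0.2418, 0.0889]

exp(z) = [0.3679, 20.09, 7.389, 2.718]
Sum = 30.56
p = [0.012, 0.6572, 0.2418, 0.0889]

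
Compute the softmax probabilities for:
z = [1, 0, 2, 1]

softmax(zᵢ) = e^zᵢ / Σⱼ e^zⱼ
p = [0.1966, 0.0723, 0.5344, 0.1966]

exp(z) = [2.718, 1, 7.389, 2.718]
Sum = 13.83
p = [0.1966, 0.0723, 0.5344, 0.1966]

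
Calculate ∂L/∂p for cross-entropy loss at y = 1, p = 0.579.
∂L/∂p = -1.727

∂L/∂p = -y/p + (1-y)/(1-p) = -1/0.579 + 0 = -1.727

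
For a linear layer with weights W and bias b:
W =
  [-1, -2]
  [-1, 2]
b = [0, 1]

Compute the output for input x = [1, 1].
y = [-3, 2]

Wx = [-1×1 + -2×1, -1×1 + 2×1]
   = [-3, 1]
y = Wx + b = [-3 + 0, 1 + 1] = [-3, 2]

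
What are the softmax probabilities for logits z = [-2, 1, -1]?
p = [0.042, 0.8438, 0.1142]

exp(z) = [0.1353, 2.718, 0.3679]
Sum = 3.221
p = [0.042, 0.8438, 0.1142]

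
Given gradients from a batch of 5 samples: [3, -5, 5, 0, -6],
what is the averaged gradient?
Average gradient = -0.6

Average = (1/5)(3 + -5 + 5 + 0 + -6) = -3/5 = -0.6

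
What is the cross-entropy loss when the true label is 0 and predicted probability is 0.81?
L = 1.661

L = -0·log(0.81) - 1·log(0.19) = -log(0.19) = 1.661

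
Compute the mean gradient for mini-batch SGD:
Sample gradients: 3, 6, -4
Average gradient = 1.667

Average = (1/3)(3 + 6 + -4) = 5/3 = 1.667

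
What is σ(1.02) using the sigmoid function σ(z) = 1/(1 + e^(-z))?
0.735

sigmoid(1.02) = 1/(1 + e^(-1.02)) = 1/(1 + 0.3606) = 0.735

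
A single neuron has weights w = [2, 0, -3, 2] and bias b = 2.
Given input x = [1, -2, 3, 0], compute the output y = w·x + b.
y = -5

y = (2)(1) + (0)(-2) + (-3)(3) + (2)(0) + 2 = -5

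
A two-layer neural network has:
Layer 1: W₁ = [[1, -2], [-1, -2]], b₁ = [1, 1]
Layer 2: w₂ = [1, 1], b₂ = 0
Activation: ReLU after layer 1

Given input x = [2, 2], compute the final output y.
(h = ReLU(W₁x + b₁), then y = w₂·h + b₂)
y = 0

Layer 1 pre-activation: z₁ = [-1, -5]
After ReLU: h = [0, 0]
Layer 2 output: y = 1×0 + 1×0 + 0 = 0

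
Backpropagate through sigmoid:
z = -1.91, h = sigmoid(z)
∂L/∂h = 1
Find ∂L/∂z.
∂L/∂z = 0.1123

σ(-1.91) = 0.129
σ'(-1.91) = σ(-1.91)(1 - σ(-1.91)) = 0.129 × 0.871 = 0.1123
∂L/∂z = ∂L/∂h · σ'(z) = 1 × 0.1123 = 0.1123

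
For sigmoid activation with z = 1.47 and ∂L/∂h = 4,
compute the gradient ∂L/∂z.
∂L/∂z = 0.608

σ(1.47) = 0.8131
σ'(1.47) = σ(1.47)(1 - σ(1.47)) = 0.8131 × 0.1869 = 0.152
∂L/∂z = ∂L/∂h · σ'(z) = 4 × 0.152 = 0.608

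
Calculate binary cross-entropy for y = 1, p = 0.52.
L = 0.6539

L = -1·log(0.52) - 0·log(0.48) = -log(0.52) = 0.6539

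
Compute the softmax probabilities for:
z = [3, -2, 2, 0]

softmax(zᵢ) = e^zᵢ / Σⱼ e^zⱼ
p = [0.702, 0.0047, 0.2583, 0.035]

exp(z) = [20.09, 0.1353, 7.389, 1]
Sum = 28.61
p = [0.702, 0.0047, 0.2583, 0.035]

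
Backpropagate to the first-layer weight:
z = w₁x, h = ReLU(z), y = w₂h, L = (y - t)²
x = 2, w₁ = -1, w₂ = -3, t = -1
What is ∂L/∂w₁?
∂L/∂w₁ = 0

Forward pass:
z = w₁x = -1×2 = -2
h = ReLU(-2) = 0
y = w₂h = -3×0 = 0

Backward pass:
∂L/∂y = 2(y - t) = 2(0 - -1) = 2
∂y/∂h = w₂ = -3
∂h/∂z = 0 (ReLU derivative)
∂z/∂w₁ = x = 2

∂L/∂w₁ = 2 × -3 × 0 × 2 = 0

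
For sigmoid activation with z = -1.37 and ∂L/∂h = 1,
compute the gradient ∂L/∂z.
∂L/∂z = 0.1616

σ(-1.37) = 0.2026
σ'(-1.37) = σ(-1.37)(1 - σ(-1.37)) = 0.2026 × 0.7974 = 0.1616
∂L/∂z = ∂L/∂h · σ'(z) = 1 × 0.1616 = 0.1616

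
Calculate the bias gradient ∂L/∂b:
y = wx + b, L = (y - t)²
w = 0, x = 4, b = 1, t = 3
∂L/∂b = -4

y = wx + b = (0)(4) + 1 = 1
∂L/∂y = 2(y - t) = 2(1 - 3) = -4
∂y/∂b = 1
∂L/∂b = ∂L/∂y · ∂y/∂b = -4 × 1 = -4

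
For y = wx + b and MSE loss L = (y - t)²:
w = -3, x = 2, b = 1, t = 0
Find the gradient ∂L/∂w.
∂L/∂w = -20

y = wx + b = (-3)(2) + 1 = -5
∂L/∂y = 2(y - t) = 2(-5 - 0) = -10
∂y/∂w = x = 2
∂L/∂w = ∂L/∂y · ∂y/∂w = -10 × 2 = -20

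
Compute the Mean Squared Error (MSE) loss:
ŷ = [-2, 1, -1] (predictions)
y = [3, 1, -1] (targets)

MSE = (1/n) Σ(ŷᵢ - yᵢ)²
MSE = 8.333

MSE = (1/3)((-2-3)² + (1-1)² + (-1--1)²) = (1/3)(25 + 0 + 0) = 8.333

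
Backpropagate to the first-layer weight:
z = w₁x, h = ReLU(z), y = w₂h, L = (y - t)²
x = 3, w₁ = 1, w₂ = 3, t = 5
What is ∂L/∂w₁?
∂L/∂w₁ = 72

Forward pass:
z = w₁x = 1×3 = 3
h = ReLU(3) = 3
y = w₂h = 3×3 = 9

Backward pass:
∂L/∂y = 2(y - t) = 2(9 - 5) = 8
∂y/∂h = w₂ = 3
∂h/∂z = 1 (ReLU derivative)
∂z/∂w₁ = x = 3

∂L/∂w₁ = 8 × 3 × 1 × 3 = 72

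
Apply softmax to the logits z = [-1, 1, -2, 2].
p = [0.0347, 0.2562, 0.0128, 0.6964]

exp(z) = [0.3679, 2.718, 0.1353, 7.389]
Sum = 10.61
p = [0.0347, 0.2562, 0.0128, 0.6964]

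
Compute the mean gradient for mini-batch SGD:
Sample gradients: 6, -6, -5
Average gradient = -1.667

Average = (1/3)(6 + -6 + -5) = -5/3 = -1.667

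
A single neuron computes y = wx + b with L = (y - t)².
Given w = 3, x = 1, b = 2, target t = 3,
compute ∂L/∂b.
∂L/∂b = 4

y = wx + b = (3)(1) + 2 = 5
∂L/∂y = 2(y - t) = 2(5 - 3) = 4
∂y/∂b = 1
∂L/∂b = ∂L/∂y · ∂y/∂b = 4 × 1 = 4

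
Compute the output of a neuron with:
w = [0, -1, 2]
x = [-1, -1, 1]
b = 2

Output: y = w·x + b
y = 5

y = (0)(-1) + (-1)(-1) + (2)(1) + 2 = 5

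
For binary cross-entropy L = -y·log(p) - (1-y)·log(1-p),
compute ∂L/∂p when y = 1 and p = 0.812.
∂L/∂p = -1.232

∂L/∂p = -y/p + (1-y)/(1-p) = -1/0.812 + 0 = -1.232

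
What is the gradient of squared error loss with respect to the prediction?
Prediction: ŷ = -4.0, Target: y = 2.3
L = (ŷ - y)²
∂L/∂ŷ = -12.6

∂L/∂ŷ = 2(ŷ - y) = 2(-4.0 - 2.3) = 2(-6.3) = -12.6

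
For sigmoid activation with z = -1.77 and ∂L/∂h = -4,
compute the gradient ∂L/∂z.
∂L/∂z = -0.4974

σ(-1.77) = 0.1455
σ'(-1.77) = σ(-1.77)(1 - σ(-1.77)) = 0.1455 × 0.8545 = 0.1244
∂L/∂z = ∂L/∂h · σ'(z) = -4 × 0.1244 = -0.4974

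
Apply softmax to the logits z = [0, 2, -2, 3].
p = [0.035, 0.2583, 0.0047, 0.702]

exp(z) = [1, 7.389, 0.1353, 20.09]
Sum = 28.61
p = [0.035, 0.2583, 0.0047, 0.702]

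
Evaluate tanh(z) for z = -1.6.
-0.9217

tanh(-1.6) = (e^(-1.6) - e^(1.6))/(e^(-1.6) + e^(1.6)) = -0.9217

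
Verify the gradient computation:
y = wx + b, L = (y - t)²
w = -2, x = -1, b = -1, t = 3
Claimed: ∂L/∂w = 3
Incorrect

y = (-2)(-1) + -1 = 1
∂L/∂y = 2(y - t) = 2(1 - 3) = -4
∂y/∂w = x = -1
∂L/∂w = -4 × -1 = 4

Claimed value: 3
Incorrect: The correct gradient is 4.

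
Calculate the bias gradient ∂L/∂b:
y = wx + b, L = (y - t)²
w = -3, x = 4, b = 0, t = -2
∂L/∂b = -20

y = wx + b = (-3)(4) + 0 = -12
∂L/∂y = 2(y - t) = 2(-12 - -2) = -20
∂y/∂b = 1
∂L/∂b = ∂L/∂y · ∂y/∂b = -20 × 1 = -20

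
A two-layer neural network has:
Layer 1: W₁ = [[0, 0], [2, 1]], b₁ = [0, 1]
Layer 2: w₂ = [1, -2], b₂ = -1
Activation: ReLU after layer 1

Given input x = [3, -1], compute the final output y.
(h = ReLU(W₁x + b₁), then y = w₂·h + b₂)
y = -13

Layer 1 pre-activation: z₁ = [0, 6]
After ReLU: h = [0, 6]
Layer 2 output: y = 1×0 + -2×6 + -1 = -13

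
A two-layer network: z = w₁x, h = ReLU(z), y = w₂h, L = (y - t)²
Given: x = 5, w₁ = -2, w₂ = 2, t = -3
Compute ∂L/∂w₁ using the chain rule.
∂L/∂w₁ = 0

Forward pass:
z = w₁x = -2×5 = -10
h = ReLU(-10) = 0
y = w₂h = 2×0 = 0

Backward pass:
∂L/∂y = 2(y - t) = 2(0 - -3) = 6
∂y/∂h = w₂ = 2
∂h/∂z = 0 (ReLU derivative)
∂z/∂w₁ = x = 5

∂L/∂w₁ = 6 × 2 × 0 × 5 = 0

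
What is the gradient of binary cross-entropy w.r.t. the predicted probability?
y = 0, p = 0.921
∂L/∂p = 12.66

∂L/∂p = -y/p + (1-y)/(1-p) = 0 + 1/0.079 = 12.66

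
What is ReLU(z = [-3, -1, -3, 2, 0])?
h = [0, 0, 0, 2, 0]

ReLU applied element-wise: max(0,-3)=0, max(0,-1)=0, max(0,-3)=0, max(0,2)=2, max(0,0)=0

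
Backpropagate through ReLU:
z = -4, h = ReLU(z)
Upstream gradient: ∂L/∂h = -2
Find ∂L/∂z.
∂L/∂z = 0

h = ReLU(-4) = 0
Since z < 0: ∂h/∂z = 0
∂L/∂z = ∂L/∂h · ∂h/∂z = -2 × 0 = 0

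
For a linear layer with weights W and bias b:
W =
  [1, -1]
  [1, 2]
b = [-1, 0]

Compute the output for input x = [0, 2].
y = [-3, 4]

Wx = [1×0 + -1×2, 1×0 + 2×2]
   = [-2, 4]
y = Wx + b = [-2 + -1, 4 + 0] = [-3, 4]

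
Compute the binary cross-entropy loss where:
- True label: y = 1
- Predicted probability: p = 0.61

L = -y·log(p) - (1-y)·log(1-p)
L = 0.4943

L = -1·log(0.61) - 0·log(0.39) = -log(0.61) = 0.4943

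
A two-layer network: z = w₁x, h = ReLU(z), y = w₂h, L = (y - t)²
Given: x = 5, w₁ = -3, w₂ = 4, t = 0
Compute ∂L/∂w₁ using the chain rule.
∂L/∂w₁ = 0

Forward pass:
z = w₁x = -3×5 = -15
h = ReLU(-15) = 0
y = w₂h = 4×0 = 0

Backward pass:
∂L/∂y = 2(y - t) = 2(0 - 0) = 0
∂y/∂h = w₂ = 4
∂h/∂z = 0 (ReLU derivative)
∂z/∂w₁ = x = 5

∂L/∂w₁ = 0 × 4 × 0 × 5 = 0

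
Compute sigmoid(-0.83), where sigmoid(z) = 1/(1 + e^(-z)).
0.3036

sigmoid(-0.83) = 1/(1 + e^(0.83)) = 1/(1 + 2.293) = 0.3036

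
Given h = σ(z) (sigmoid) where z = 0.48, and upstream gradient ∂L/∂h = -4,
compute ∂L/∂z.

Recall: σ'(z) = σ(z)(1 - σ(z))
∂L/∂z = -0.9445

σ(0.48) = 0.6177
σ'(0.48) = σ(0.48)(1 - σ(0.48)) = 0.6177 × 0.3823 = 0.2361
∂L/∂z = ∂L/∂h · σ'(z) = -4 × 0.2361 = -0.9445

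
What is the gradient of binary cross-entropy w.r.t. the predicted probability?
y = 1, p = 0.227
∂L/∂p = -4.405

∂L/∂p = -y/p + (1-y)/(1-p) = -1/0.227 + 0 = -4.405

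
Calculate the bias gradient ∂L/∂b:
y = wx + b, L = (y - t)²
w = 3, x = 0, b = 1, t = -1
∂L/∂b = 4

y = wx + b = (3)(0) + 1 = 1
∂L/∂y = 2(y - t) = 2(1 - -1) = 4
∂y/∂b = 1
∂L/∂b = ∂L/∂y · ∂y/∂b = 4 × 1 = 4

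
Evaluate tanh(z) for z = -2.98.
-0.9949

tanh(-2.98) = (e^(-2.98) - e^(2.98))/(e^(-2.98) + e^(2.98)) = -0.9949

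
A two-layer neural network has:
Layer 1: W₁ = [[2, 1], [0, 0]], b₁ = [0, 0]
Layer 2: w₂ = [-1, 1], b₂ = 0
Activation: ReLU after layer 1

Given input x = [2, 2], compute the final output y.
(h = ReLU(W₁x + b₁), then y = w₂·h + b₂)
y = -6

Layer 1 pre-activation: z₁ = [6, 0]
After ReLU: h = [6, 0]
Layer 2 output: y = -1×6 + 1×0 + 0 = -6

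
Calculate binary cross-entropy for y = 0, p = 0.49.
L = 0.6733

L = -0·log(0.49) - 1·log(0.51) = -log(0.51) = 0.6733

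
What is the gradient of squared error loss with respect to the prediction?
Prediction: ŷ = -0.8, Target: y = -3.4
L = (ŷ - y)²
∂L/∂ŷ = 5.2

∂L/∂ŷ = 2(ŷ - y) = 2(-0.8 - -3.4) = 2(2.6) = 5.2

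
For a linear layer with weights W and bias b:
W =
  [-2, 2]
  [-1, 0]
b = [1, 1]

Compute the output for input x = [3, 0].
y = [-5, -2]

Wx = [-2×3 + 2×0, -1×3 + 0×0]
   = [-6, -3]
y = Wx + b = [-6 + 1, -3 + 1] = [-5, -2]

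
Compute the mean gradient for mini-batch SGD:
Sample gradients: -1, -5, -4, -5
Average gradient = -3.75

Average = (1/4)(-1 + -5 + -4 + -5) = -15/4 = -3.75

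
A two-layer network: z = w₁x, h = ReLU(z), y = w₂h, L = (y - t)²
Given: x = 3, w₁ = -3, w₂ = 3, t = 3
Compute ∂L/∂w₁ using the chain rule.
∂L/∂w₁ = 0

Forward pass:
z = w₁x = -3×3 = -9
h = ReLU(-9) = 0
y = w₂h = 3×0 = 0

Backward pass:
∂L/∂y = 2(y - t) = 2(0 - 3) = -6
∂y/∂h = w₂ = 3
∂h/∂z = 0 (ReLU derivative)
∂z/∂w₁ = x = 3

∂L/∂w₁ = -6 × 3 × 0 × 3 = 0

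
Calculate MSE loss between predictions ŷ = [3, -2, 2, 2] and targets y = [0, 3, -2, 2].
MSE = 12.5

MSE = (1/4)((3-0)² + (-2-3)² + (2--2)² + (2-2)²) = (1/4)(9 + 25 + 16 + 0) = 12.5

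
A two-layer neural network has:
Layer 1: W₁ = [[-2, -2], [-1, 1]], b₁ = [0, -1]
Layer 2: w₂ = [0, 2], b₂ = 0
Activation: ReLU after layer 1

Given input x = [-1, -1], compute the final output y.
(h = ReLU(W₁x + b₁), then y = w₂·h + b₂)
y = 0

Layer 1 pre-activation: z₁ = [4, -1]
After ReLU: h = [4, 0]
Layer 2 output: y = 0×4 + 2×0 + 0 = 0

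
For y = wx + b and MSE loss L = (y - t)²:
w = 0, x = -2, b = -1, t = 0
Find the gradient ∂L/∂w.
∂L/∂w = 4

y = wx + b = (0)(-2) + -1 = -1
∂L/∂y = 2(y - t) = 2(-1 - 0) = -2
∂y/∂w = x = -2
∂L/∂w = ∂L/∂y · ∂y/∂w = -2 × -2 = 4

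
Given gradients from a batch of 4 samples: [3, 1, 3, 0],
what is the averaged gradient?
Average gradient = 1.75

Average = (1/4)(3 + 1 + 3 + 0) = 7/4 = 1.75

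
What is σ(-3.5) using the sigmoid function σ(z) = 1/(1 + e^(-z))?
0.02931

sigmoid(-3.5) = 1/(1 + e^(3.5)) = 1/(1 + 33.12) = 0.02931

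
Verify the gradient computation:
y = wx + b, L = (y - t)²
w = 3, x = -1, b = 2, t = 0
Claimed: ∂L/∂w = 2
Correct

y = (3)(-1) + 2 = -1
∂L/∂y = 2(y - t) = 2(-1 - 0) = -2
∂y/∂w = x = -1
∂L/∂w = -2 × -1 = 2

Claimed value: 2
Correct: The correct gradient is 2.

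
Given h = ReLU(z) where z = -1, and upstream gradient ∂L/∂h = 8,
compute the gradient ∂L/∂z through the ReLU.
∂L/∂z = 0

h = ReLU(-1) = 0
Since z < 0: ∂h/∂z = 0
∂L/∂z = ∂L/∂h · ∂h/∂z = 8 × 0 = 0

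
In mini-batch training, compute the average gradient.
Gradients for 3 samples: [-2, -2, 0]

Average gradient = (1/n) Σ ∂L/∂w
Average gradient = -1.333

Average = (1/3)(-2 + -2 + 0) = -4/3 = -1.333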